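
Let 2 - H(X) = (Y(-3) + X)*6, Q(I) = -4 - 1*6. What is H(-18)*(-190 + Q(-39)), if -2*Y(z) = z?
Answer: -20200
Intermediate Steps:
Q(I) = -10 (Q(I) = -4 - 6 = -10)
Y(z) = -z/2
H(X) = -7 - 6*X (H(X) = 2 - (-½*(-3) + X)*6 = 2 - (3/2 + X)*6 = 2 - (9 + 6*X) = 2 + (-9 - 6*X) = -7 - 6*X)
H(-18)*(-190 + Q(-39)) = (-7 - 6*(-18))*(-190 - 10) = (-7 + 108)*(-200) = 101*(-200) = -20200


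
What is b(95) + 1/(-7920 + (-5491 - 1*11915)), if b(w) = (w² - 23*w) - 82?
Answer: 171153107/25326 ≈ 6758.0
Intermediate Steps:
b(w) = -82 + w² - 23*w
b(95) + 1/(-7920 + (-5491 - 1*11915)) = (-82 + 95² - 23*95) + 1/(-7920 + (-5491 - 1*11915)) = (-82 + 9025 - 2185) + 1/(-7920 + (-5491 - 11915)) = 6758 + 1/(-7920 - 17406) = 6758 + 1/(-25326) = 6758 - 1/25326 = 171153107/25326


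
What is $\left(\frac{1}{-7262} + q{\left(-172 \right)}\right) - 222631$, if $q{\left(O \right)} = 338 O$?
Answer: $- \frac{2038929955}{7262} \approx -2.8077 \cdot 10^{5}$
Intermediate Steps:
$\left(\frac{1}{-7262} + q{\left(-172 \right)}\right) - 222631 = \left(\frac{1}{-7262} + 338 \left(-172\right)\right) - 222631 = \left(- \frac{1}{7262} - 58136\right) - 222631 = - \frac{422183633}{7262} - 222631 = - \frac{2038929955}{7262}$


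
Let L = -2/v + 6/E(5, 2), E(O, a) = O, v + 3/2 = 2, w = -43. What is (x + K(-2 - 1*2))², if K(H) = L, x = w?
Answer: 52441/25 ≈ 2097.6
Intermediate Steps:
x = -43
v = ½ (v = -3/2 + 2 = ½ ≈ 0.50000)
L = -14/5 (L = -2/½ + 6/5 = -2*2 + 6*(⅕) = -4 + 6/5 = -14/5 ≈ -2.8000)
K(H) = -14/5
(x + K(-2 - 1*2))² = (-43 - 14/5)² = (-229/5)² = 52441/25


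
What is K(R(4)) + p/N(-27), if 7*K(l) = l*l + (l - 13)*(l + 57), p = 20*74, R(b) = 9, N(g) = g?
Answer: -15301/189 ≈ -80.958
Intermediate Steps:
p = 1480
K(l) = l**2/7 + (-13 + l)*(57 + l)/7 (K(l) = (l*l + (l - 13)*(l + 57))/7 = (l**2 + (-13 + l)*(57 + l))/7 = l**2/7 + (-13 + l)*(57 + l)/7)
K(R(4)) + p/N(-27) = (-741/7 + (2/7)*9**2 + (44/7)*9) + 1480/(-27) = (-741/7 + (2/7)*81 + 396/7) + 1480*(-1/27) = (-741/7 + 162/7 + 396/7) - 1480/27 = -183/7 - 1480/27 = -15301/189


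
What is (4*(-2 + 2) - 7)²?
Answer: 49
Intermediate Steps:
(4*(-2 + 2) - 7)² = (4*0 - 7)² = (0 - 7)² = (-7)² = 49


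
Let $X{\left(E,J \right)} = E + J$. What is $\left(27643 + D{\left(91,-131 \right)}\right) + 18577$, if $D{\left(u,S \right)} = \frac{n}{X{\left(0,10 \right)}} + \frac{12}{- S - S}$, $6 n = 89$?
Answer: $\frac{363301219}{7860} \approx 46222.0$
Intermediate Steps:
$n = \frac{89}{6}$ ($n = \frac{1}{6} \cdot 89 = \frac{89}{6} \approx 14.833$)
$D{\left(u,S \right)} = \frac{89}{60} - \frac{6}{S}$ ($D{\left(u,S \right)} = \frac{89}{6 \left(0 + 10\right)} + \frac{12}{- S - S} = \frac{89}{6 \cdot 10} + \frac{12}{\left(-2\right) S} = \frac{89}{6} \cdot \frac{1}{10} + 12 \left(- \frac{1}{2 S}\right) = \frac{89}{60} - \frac{6}{S}$)
$\left(27643 + D{\left(91,-131 \right)}\right) + 18577 = \left(27643 + \left(\frac{89}{60} - \frac{6}{-131}\right)\right) + 18577 = \left(27643 + \left(\frac{89}{60} - - \frac{6}{131}\right)\right) + 18577 = \left(27643 + \left(\frac{89}{60} + \frac{6}{131}\right)\right) + 18577 = \left(27643 + \frac{12019}{7860}\right) + 18577 = \frac{217285999}{7860} + 18577 = \frac{363301219}{7860}$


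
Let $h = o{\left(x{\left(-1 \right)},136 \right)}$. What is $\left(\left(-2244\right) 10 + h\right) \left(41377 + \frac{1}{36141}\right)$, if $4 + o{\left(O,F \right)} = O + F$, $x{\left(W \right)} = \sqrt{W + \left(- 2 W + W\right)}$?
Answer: $- \frac{11119840190888}{12047} \approx -9.2304 \cdot 10^{8}$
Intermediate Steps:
$x{\left(W \right)} = 0$ ($x{\left(W \right)} = \sqrt{W - W} = \sqrt{0} = 0$)
$o{\left(O,F \right)} = -4 + F + O$ ($o{\left(O,F \right)} = -4 + \left(O + F\right) = -4 + \left(F + O\right) = -4 + F + O$)
$h = 132$ ($h = -4 + 136 + 0 = 132$)
$\left(\left(-2244\right) 10 + h\right) \left(41377 + \frac{1}{36141}\right) = \left(\left(-2244\right) 10 + 132\right) \left(41377 + \frac{1}{36141}\right) = \left(-22440 + 132\right) \left(41377 + \frac{1}{36141}\right) = \left(-22308\right) \frac{1495406158}{36141} = - \frac{11119840190888}{12047}$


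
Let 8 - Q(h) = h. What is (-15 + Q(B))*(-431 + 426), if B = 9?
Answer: 80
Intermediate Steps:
Q(h) = 8 - h
(-15 + Q(B))*(-431 + 426) = (-15 + (8 - 1*9))*(-431 + 426) = (-15 + (8 - 9))*(-5) = (-15 - 1)*(-5) = -16*(-5) = 80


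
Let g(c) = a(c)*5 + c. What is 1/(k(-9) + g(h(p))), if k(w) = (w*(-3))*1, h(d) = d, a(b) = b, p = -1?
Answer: 1/21 ≈ 0.047619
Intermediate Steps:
k(w) = -3*w (k(w) = -3*w*1 = -3*w)
g(c) = 6*c (g(c) = c*5 + c = 5*c + c = 6*c)
1/(k(-9) + g(h(p))) = 1/(-3*(-9) + 6*(-1)) = 1/(27 - 6) = 1/21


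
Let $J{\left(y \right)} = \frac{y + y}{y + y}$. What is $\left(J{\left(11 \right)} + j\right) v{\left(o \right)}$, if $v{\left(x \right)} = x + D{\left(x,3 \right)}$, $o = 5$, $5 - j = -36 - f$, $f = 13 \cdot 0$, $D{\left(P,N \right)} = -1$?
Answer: $168$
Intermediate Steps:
$f = 0$
$J{\left(y \right)} = 1$ ($J{\left(y \right)} = \frac{2 y}{2 y} = 2 y \frac{1}{2 y} = 1$)
$j = 41$ ($j = 5 - \left(-36 - 0\right) = 5 - \left(-36 + 0\right) = 5 - -36 = 5 + 36 = 41$)
$v{\left(x \right)} = -1 + x$ ($v{\left(x \right)} = x - 1 = -1 + x$)
$\left(J{\left(11 \right)} + j\right) v{\left(o \right)} = \left(1 + 41\right) \left(-1 + 5\right) = 42 \cdot 4 = 168$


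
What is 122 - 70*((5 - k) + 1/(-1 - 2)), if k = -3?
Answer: -1244/3 ≈ -414.67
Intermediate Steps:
122 - 70*((5 - k) + 1/(-1 - 2)) = 122 - 70*((5 - 1*(-3)) + 1/(-1 - 2)) = 122 - 70*((5 + 3) + 1/(-3)) = 122 - 70*(8 - ⅓) = 122 - 70*23/3 = 122 - 1610/3 = -1244/3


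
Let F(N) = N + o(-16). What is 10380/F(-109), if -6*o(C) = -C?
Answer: -6228/67 ≈ -92.955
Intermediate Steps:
o(C) = C/6 (o(C) = -(-1)*C/6 = C/6)
F(N) = -8/3 + N (F(N) = N + (1/6)*(-16) = N - 8/3 = -8/3 + N)
10380/F(-109) = 10380/(-8/3 - 109) = 10380/(-335/3) = 10380*(-3/335) = -6228/67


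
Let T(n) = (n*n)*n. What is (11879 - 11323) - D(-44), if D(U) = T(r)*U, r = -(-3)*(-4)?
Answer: -75476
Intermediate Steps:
r = -12 (r = -1*12 = -12)
T(n) = n³ (T(n) = n²*n = n³)
D(U) = -1728*U (D(U) = (-12)³*U = -1728*U)
(11879 - 11323) - D(-44) = (11879 - 11323) - (-1728)*(-44) = 556 - 1*76032 = 556 - 76032 = -75476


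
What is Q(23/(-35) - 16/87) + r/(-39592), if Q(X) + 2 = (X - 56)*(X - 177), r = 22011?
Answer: 10816137650539/1070256600 ≈ 10106.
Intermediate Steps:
Q(X) = -2 + (-177 + X)*(-56 + X) (Q(X) = -2 + (X - 56)*(X - 177) = -2 + (-56 + X)*(-177 + X) = -2 + (-177 + X)*(-56 + X))
Q(23/(-35) - 16/87) + r/(-39592) = (9910 + (23/(-35) - 16/87)**2 - 233*(23/(-35) - 16/87)) + 22011/(-39592) = (9910 + (23*(-1/35) - 16*1/87)**2 - 233*(23*(-1/35) - 16*1/87)) + 22011*(-1/39592) = (9910 + (-23/35 - 16/87)**2 - 233*(-23/35 - 16/87)) - 22011/39592 = (9910 + (-2561/3045)**2 - 233*(-2561/3045)) - 22011/39592 = (9910 + 6558721/9272025 + 596713/3045) - 22011/39592 = 93709317556/9272025 - 22011/39592 = 10816137650539/1070256600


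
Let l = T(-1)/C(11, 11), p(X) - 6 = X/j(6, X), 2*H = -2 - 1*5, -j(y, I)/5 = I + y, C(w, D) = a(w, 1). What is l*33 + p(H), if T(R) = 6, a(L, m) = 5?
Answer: 1147/25 ≈ 45.880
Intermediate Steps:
C(w, D) = 5
j(y, I) = -5*I - 5*y (j(y, I) = -5*(I + y) = -5*I - 5*y)
H = -7/2 (H = (-2 - 1*5)/2 = (-2 - 5)/2 = (½)*(-7) = -7/2 ≈ -3.5000)
p(X) = 6 + X/(-30 - 5*X) (p(X) = 6 + X/(-5*X - 5*6) = 6 + X/(-5*X - 30) = 6 + X/(-30 - 5*X))
l = 6/5 ≈ 1.2000
l*33 + p(H) = (6/5)*33 + (180 + 29*(-7/2))/(5*(6 - 7/2)) = 198/5 + (180 - 203/2)/(5*(5/2)) = 198/5 + (⅕)*(⅖)*(157/2) = 198/5 + 157/25 = 1147/25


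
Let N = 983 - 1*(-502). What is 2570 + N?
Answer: 4055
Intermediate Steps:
N = 1485 (N = 983 + 502 = 1485)
2570 + N = 2570 + 1485 = 4055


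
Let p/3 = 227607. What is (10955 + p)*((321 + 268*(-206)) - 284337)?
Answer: -235345469824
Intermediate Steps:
p = 682821 (p = 3*227607 = 682821)
(10955 + p)*((321 + 268*(-206)) - 284337) = (10955 + 682821)*((321 + 268*(-206)) - 284337) = 693776*((321 - 55208) - 284337) = 693776*(-54887 - 284337) = 693776*(-339224) = -235345469824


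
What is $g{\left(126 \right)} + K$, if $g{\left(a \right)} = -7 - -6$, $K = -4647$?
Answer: $-4648$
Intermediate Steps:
$g{\left(a \right)} = -1$ ($g{\left(a \right)} = -7 + 6 = -1$)
$g{\left(126 \right)} + K = -1 - 4647 = -4648$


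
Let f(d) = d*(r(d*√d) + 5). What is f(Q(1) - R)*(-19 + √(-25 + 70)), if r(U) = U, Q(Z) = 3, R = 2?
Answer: -114 + 18*√5 ≈ -73.751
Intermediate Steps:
f(d) = d*(5 + d^(3/2)) (f(d) = d*(d*√d + 5) = d*(d^(3/2) + 5) = d*(5 + d^(3/2)))
f(Q(1) - R)*(-19 + √(-25 + 70)) = ((3 - 1*2)*(5 + (3 - 1*2)^(3/2)))*(-19 + √(-25 + 70)) = ((3 - 2)*(5 + (3 - 2)^(3/2)))*(-19 + √45) = (1*(5 + 1^(3/2)))*(-19 + 3*√5) = (1*(5 + 1))*(-19 + 3*√5) = (1*6)*(-19 + 3*√5) = 6*(-19 + 3*√5) = -114 + 18*√5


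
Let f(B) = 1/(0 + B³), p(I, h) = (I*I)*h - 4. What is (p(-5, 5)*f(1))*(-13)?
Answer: -1573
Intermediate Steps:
p(I, h) = -4 + h*I² (p(I, h) = I²*h - 4 = h*I² - 4 = -4 + h*I²)
f(B) = B⁻³ (f(B) = 1/(B³) = B⁻³)
(p(-5, 5)*f(1))*(-13) = ((-4 + 5*(-5)²)/1³)*(-13) = ((-4 + 5*25)*1)*(-13) = ((-4 + 125)*1)*(-13) = (121*1)*(-13) = 121*(-13) = -1573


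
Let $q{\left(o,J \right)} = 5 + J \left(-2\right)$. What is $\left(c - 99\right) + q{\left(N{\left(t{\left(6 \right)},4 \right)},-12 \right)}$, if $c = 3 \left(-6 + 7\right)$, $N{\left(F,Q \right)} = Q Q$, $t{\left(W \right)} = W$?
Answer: $-67$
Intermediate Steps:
$N{\left(F,Q \right)} = Q^{2}$
$q{\left(o,J \right)} = 5 - 2 J$
$c = 3$ ($c = 3 \cdot 1 = 3$)
$\left(c - 99\right) + q{\left(N{\left(t{\left(6 \right)},4 \right)},-12 \right)} = \left(3 - 99\right) + \left(5 - -24\right) = -96 + \left(5 + 24\right) = -96 + 29 = -67$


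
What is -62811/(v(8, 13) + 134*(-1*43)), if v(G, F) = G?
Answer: 2991/274 ≈ 10.916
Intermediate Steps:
-62811/(v(8, 13) + 134*(-1*43)) = -62811/(8 + 134*(-1*43)) = -62811/(8 + 134*(-43)) = -62811/(8 - 5762) = -62811/(-5754) = -62811*(-1/5754) = 2991/274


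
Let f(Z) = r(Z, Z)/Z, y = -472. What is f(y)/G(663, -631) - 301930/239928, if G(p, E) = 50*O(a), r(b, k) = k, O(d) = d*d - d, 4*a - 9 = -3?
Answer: -1231383/999700 ≈ -1.2318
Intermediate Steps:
a = 3/2 (a = 9/4 + (¼)*(-3) = 9/4 - ¾ = 3/2 ≈ 1.5000)
O(d) = d² - d
f(Z) = 1 (f(Z) = Z/Z = 1)
G(p, E) = 75/2 (G(p, E) = 50*(3*(-1 + 3/2)/2) = 50*((3/2)*(½)) = 50*(¾) = 75/2)
f(y)/G(663, -631) - 301930/239928 = 1/(75/2) - 301930/239928 = 1*(2/75) - 301930*1/239928 = 2/75 - 150965/119964 = -1231383/999700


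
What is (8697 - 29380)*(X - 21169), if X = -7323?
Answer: 589300036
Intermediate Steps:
(8697 - 29380)*(X - 21169) = (8697 - 29380)*(-7323 - 21169) = -20683*(-28492) = 589300036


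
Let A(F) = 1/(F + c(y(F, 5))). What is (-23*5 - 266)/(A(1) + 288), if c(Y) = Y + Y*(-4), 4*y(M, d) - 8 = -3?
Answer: -4191/3164 ≈ -1.3246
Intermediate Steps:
y(M, d) = 5/4 (y(M, d) = 2 + (¼)*(-3) = 2 - ¾ = 5/4)
c(Y) = -3*Y (c(Y) = Y - 4*Y = -3*Y)
A(F) = 1/(-15/4 + F) (A(F) = 1/(F - 3*5/4) = 1/(F - 15/4) = 1/(-15/4 + F))
(-23*5 - 266)/(A(1) + 288) = (-23*5 - 266)/(4/(-15 + 4*1) + 288) = (-115 - 266)/(4/(-15 + 4) + 288) = -381/(4/(-11) + 288) = -381/(4*(-1/11) + 288) = -381/(-4/11 + 288) = -381/3164/11 = -381*11/3164 = -4191/3164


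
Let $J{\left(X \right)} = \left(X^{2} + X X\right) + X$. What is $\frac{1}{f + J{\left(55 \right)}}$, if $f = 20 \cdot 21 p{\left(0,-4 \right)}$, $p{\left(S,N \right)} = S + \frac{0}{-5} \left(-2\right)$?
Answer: $\frac{1}{6105} \approx 0.0001638$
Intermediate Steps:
$p{\left(S,N \right)} = S$ ($p{\left(S,N \right)} = S + 0 \left(- \frac{1}{5}\right) \left(-2\right) = S + 0 \left(-2\right) = S + 0 = S$)
$J{\left(X \right)} = X + 2 X^{2}$ ($J{\left(X \right)} = \left(X^{2} + X^{2}\right) + X = 2 X^{2} + X = X + 2 X^{2}$)
$f = 0$ ($f = 20 \cdot 21 \cdot 0 = 420 \cdot 0 = 0$)
$\frac{1}{f + J{\left(55 \right)}} = \frac{1}{0 + 55 \left(1 + 2 \cdot 55\right)} = \frac{1}{0 + 55 \left(1 + 110\right)} = \frac{1}{0 + 55 \cdot 111} = \frac{1}{0 + 6105} = \frac{1}{6105}$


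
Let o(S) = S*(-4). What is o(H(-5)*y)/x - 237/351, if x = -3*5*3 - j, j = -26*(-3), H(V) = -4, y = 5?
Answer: -6359/4797 ≈ -1.3256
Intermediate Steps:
j = 78
o(S) = -4*S
x = -123 (x = -3*5*3 - 1*78 = -15*3 - 78 = -45 - 78 = -123)
o(H(-5)*y)/x - 237/351 = -(-16)*5/(-123) - 237/351 = -4*(-20)*(-1/123) - 237*1/351 = 80*(-1/123) - 79/117 = -80/123 - 79/117 = -6359/4797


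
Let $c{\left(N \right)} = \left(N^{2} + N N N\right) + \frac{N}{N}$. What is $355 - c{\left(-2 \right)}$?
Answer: $358$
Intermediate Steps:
$c{\left(N \right)} = 1 + N^{2} + N^{3}$ ($c{\left(N \right)} = \left(N^{2} + N^{2} N\right) + 1 = \left(N^{2} + N^{3}\right) + 1 = 1 + N^{2} + N^{3}$)
$355 - c{\left(-2 \right)} = 355 - \left(1 + \left(-2\right)^{2} + \left(-2\right)^{3}\right) = 355 - \left(1 + 4 - 8\right) = 355 - -3 = 355 + 3 = 358$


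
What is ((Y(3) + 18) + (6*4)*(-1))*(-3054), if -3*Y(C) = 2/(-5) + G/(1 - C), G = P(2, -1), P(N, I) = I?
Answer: 92129/5 ≈ 18426.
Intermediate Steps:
G = -1
Y(C) = 2/15 + 1/(3*(1 - C)) (Y(C) = -(2/(-5) - 1/(1 - C))/3 = -(2*(-1/5) - 1/(1 - C))/3 = -(-2/5 - 1/(1 - C))/3 = 2/15 + 1/(3*(1 - C)))
((Y(3) + 18) + (6*4)*(-1))*(-3054) = (((-7 + 2*3)/(15*(-1 + 3)) + 18) + (6*4)*(-1))*(-3054) = (((1/15)*(-7 + 6)/2 + 18) + 24*(-1))*(-3054) = (((1/15)*(1/2)*(-1) + 18) - 24)*(-3054) = ((-1/30 + 18) - 24)*(-3054) = (539/30 - 24)*(-3054) = -181/30*(-3054) = 92129/5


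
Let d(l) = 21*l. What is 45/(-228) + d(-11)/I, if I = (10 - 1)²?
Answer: -6257/2052 ≈ -3.0492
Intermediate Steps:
I = 81 (I = 9² = 81)
45/(-228) + d(-11)/I = 45/(-228) + (21*(-11))/81 = 45*(-1/228) - 231*1/81 = -15/76 - 77/27 = -6257/2052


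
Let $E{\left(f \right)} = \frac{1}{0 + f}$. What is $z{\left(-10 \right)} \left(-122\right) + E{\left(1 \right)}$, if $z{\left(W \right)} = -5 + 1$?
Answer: $489$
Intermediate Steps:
$z{\left(W \right)} = -4$
$E{\left(f \right)} = \frac{1}{f}$
$z{\left(-10 \right)} \left(-122\right) + E{\left(1 \right)} = \left(-4\right) \left(-122\right) + 1^{-1} = 488 + 1 = 489$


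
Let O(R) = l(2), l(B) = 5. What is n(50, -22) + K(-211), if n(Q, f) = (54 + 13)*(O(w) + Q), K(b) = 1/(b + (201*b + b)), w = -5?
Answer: 157839604/42833 ≈ 3685.0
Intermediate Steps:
O(R) = 5
K(b) = 1/(203*b) (K(b) = 1/(b + 202*b) = 1/(203*b))
n(Q, f) = 335 + 67*Q (n(Q, f) = (54 + 13)*(5 + Q) = 67*(5 + Q) = 335 + 67*Q)
n(50, -22) + K(-211) = (335 + 67*50) + (1/203)/(-211) = (335 + 3350) + (1/203)*(-1/211) = 3685 - 1/42833 = 157839604/42833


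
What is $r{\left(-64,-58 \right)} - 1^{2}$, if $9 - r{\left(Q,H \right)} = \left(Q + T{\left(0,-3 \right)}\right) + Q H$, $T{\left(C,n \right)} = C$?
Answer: $-3640$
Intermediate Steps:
$r{\left(Q,H \right)} = 9 - Q - H Q$ ($r{\left(Q,H \right)} = 9 - \left(\left(Q + 0\right) + Q H\right) = 9 - \left(Q + H Q\right) = 9 - Q - H Q$)
$r{\left(-64,-58 \right)} - 1^{2} = \left(9 - -64 - \left(-58\right) \left(-64\right)\right) - 1^{2} = \left(9 + 64 - 3712\right) - 1 = -3639 - 1 = -3640$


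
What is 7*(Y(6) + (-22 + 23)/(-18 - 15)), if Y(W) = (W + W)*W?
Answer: 16625/33 ≈ 503.79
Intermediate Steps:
Y(W) = 2*W² (Y(W) = (2*W)*W = 2*W²)
7*(Y(6) + (-22 + 23)/(-18 - 15)) = 7*(2*6² + (-22 + 23)/(-18 - 15)) = 7*(2*36 + 1/(-33)) = 7*(72 + 1*(-1/33)) = 7*(72 - 1/33) = 7*(2375/33) = 16625/33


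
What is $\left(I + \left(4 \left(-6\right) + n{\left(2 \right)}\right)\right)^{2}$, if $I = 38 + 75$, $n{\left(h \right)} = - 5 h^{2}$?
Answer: $4761$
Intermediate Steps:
$I = 113$
$\left(I + \left(4 \left(-6\right) + n{\left(2 \right)}\right)\right)^{2} = \left(113 - \left(24 + 5 \cdot 2^{2}\right)\right)^{2} = \left(113 - 44\right)^{2} = 69^{2} = 4761$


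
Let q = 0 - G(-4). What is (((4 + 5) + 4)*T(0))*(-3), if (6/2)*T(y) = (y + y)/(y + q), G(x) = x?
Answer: 0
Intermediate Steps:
q = 4 (q = 0 - 1*(-4) = 0 + 4 = 4)
T(y) = 2*y/(3*(4 + y)) (T(y) = ((y + y)/(y + 4))/3 = ((2*y)/(4 + y))/3 = (2*y/(4 + y))/3 = 2*y/(3*(4 + y)))
(((4 + 5) + 4)*T(0))*(-3) = (((4 + 5) + 4)*((⅔)*0/(4 + 0)))*(-3) = ((9 + 4)*((⅔)*0/4))*(-3) = (13*((⅔)*0*(¼)))*(-3) = (13*0)*(-3) = 0*(-3) = 0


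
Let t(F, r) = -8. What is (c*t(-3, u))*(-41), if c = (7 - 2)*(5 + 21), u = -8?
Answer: 42640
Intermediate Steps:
c = 130 (c = 5*26 = 130)
(c*t(-3, u))*(-41) = (130*(-8))*(-41) = -1040*(-41) = 42640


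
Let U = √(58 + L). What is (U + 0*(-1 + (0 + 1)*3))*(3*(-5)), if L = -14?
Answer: -30*√11 ≈ -99.499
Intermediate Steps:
U = 2*√11 (U = √(58 - 14) = √44 = 2*√11 ≈ 6.6332)
(U + 0*(-1 + (0 + 1)*3))*(3*(-5)) = (2*√11 + 0*(-1 + (0 + 1)*3))*(3*(-5)) = (2*√11 + 0*(-1 + 1*3))*(-15) = (2*√11 + 0*(-1 + 3))*(-15) = (2*√11 + 0*2)*(-15) = (2*√11 + 0)*(-15) = (2*√11)*(-15) = -30*√11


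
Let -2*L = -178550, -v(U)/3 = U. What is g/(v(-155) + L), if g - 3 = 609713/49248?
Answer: 757457/4419515520 ≈ 0.00017139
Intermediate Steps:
v(U) = -3*U
g = 757457/49248 (g = 3 + 609713/49248 = 757457/49248 ≈ 15.380)
L = 89275 (L = -½*(-178550) = 89275)
g/(v(-155) + L) = 757457/(49248*(-3*(-155) + 89275)) = 757457/(49248*(465 + 89275)) = (757457/49248)/89740 = (757457/49248)*(1/89740) = 757457/4419515520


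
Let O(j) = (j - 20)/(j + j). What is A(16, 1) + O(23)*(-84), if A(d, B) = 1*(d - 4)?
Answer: 150/23 ≈ 6.5217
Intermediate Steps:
A(d, B) = -4 + d (A(d, B) = 1*(-4 + d) = -4 + d)
O(j) = (-20 + j)/(2*j) (O(j) = (-20 + j)/((2*j)) = (-20 + j)*(1/(2*j)) = (-20 + j)/(2*j))
A(16, 1) + O(23)*(-84) = (-4 + 16) + ((½)*(-20 + 23)/23)*(-84) = 12 + ((½)*(1/23)*3)*(-84) = 12 + (3/46)*(-84) = 12 - 126/23 = 150/23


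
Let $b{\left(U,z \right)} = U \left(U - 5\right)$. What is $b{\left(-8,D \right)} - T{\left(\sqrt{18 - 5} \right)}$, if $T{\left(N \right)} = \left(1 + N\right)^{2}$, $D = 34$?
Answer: $90 - 2 \sqrt{13} \approx 82.789$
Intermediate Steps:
$b{\left(U,z \right)} = U \left(-5 + U\right)$
$b{\left(-8,D \right)} - T{\left(\sqrt{18 - 5} \right)} = - 8 \left(-5 - 8\right) - \left(1 + \sqrt{18 - 5}\right)^{2} = \left(-8\right) \left(-13\right) - \left(1 + \sqrt{13}\right)^{2} = 104 - \left(1 + \sqrt{13}\right)^{2}$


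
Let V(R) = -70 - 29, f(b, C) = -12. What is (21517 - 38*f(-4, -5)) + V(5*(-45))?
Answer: 21874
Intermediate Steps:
V(R) = -99
(21517 - 38*f(-4, -5)) + V(5*(-45)) = (21517 - 38*(-12)) - 99 = (21517 + 456) - 99 = 21973 - 99 = 21874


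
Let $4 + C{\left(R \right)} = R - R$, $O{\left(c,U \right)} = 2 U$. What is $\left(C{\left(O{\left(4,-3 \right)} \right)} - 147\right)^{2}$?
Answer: $22801$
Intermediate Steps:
$C{\left(R \right)} = -4$ ($C{\left(R \right)} = -4 + \left(R - R\right) = -4 + 0 = -4$)
$\left(C{\left(O{\left(4,-3 \right)} \right)} - 147\right)^{2} = \left(-4 - 147\right)^{2} = \left(-151\right)^{2} = 22801$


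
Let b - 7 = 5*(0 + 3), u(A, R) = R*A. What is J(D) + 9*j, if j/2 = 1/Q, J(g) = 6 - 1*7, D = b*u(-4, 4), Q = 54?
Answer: -2/3 ≈ -0.66667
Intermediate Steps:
u(A, R) = A*R
b = 22 (b = 7 + 5*(0 + 3) = 7 + 5*3 = 7 + 15 = 22)
D = -352 (D = 22*(-4*4) = 22*(-16) = -352)
J(g) = -1 (J(g) = 6 - 7 = -1)
j = 1/27 (j = 2/54 = 2*(1/54) = 1/27 ≈ 0.037037)
J(D) + 9*j = -1 + 9*(1/27) = -1 + 1/3 = -2/3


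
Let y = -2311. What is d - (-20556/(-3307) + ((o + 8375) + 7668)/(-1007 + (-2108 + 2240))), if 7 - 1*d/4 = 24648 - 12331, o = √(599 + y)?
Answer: -142447027299/2893625 + 4*I*√107/875 ≈ -49228.0 + 0.047287*I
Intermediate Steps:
o = 4*I*√107 (o = √(599 - 2311) = √(-1712) = 4*I*√107 ≈ 41.376*I)
d = -49240 (d = 28 - 4*(24648 - 12331) = 28 - 4*12317 = 28 - 49268 = -49240)
d - (-20556/(-3307) + ((o + 8375) + 7668)/(-1007 + (-2108 + 2240))) = -49240 - (-20556/(-3307) + ((4*I*√107 + 8375) + 7668)/(-1007 + (-2108 + 2240))) = -49240 - (-20556*(-1/3307) + ((8375 + 4*I*√107) + 7668)/(-1007 + 132)) = -49240 - (20556/3307 + (16043 + 4*I*√107)/(-875)) = -49240 - (20556/3307 + (16043 + 4*I*√107)*(-1/875)) = -49240 - (20556/3307 + (-16043/875 - 4*I*√107/875)) = -49240 - (-35067701/2893625 - 4*I*√107/875) = -49240 + (35067701/2893625 + 4*I*√107/875) = -142447027299/2893625 + 4*I*√107/875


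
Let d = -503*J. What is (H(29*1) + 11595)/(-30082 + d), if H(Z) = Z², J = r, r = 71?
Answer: -12436/65795 ≈ -0.18901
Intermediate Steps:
J = 71
d = -35713 (d = -503*71 = -35713)
(H(29*1) + 11595)/(-30082 + d) = ((29*1)² + 11595)/(-30082 - 35713) = (29² + 11595)/(-65795) = (841 + 11595)*(-1/65795) = 12436*(-1/65795) = -12436/65795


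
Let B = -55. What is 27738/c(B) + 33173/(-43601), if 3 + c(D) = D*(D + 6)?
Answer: 560051411/58686946 ≈ 9.5430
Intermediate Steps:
c(D) = -3 + D*(6 + D) (c(D) = -3 + D*(D + 6) = -3 + D*(6 + D))
27738/c(B) + 33173/(-43601) = 27738/(-3 + (-55)² + 6*(-55)) + 33173/(-43601) = 27738/(-3 + 3025 - 330) + 33173*(-1/43601) = 27738/2692 - 33173/43601 = 27738*(1/2692) - 33173/43601 = 13869/1346 - 33173/43601 = 560051411/58686946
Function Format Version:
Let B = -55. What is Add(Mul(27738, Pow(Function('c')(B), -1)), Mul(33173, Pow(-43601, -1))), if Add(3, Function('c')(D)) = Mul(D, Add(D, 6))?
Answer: Rational(560051411, 58686946) ≈ 9.5430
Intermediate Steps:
Function('c')(D) = Add(-3, Mul(D, Add(6, D))) (Function('c')(D) = Add(-3, Mul(D, Add(D, 6))) = Add(-3, Mul(D, Add(6, D))))
Add(Mul(27738, Pow(Function('c')(B), -1)), Mul(33173, Pow(-43601, -1))) = Add(Mul(27738, Pow(Add(-3, Pow(-55, 2), Mul(6, -55)), -1)), Mul(33173, Pow(-43601, -1))) = Add(Mul(27738, Pow(Add(-3, 3025, -330), -1)), Mul(33173, Rational(-1, 43601))) = Add(Mul(27738, Pow(2692, -1)), Rational(-33173, 43601)) = Add(Mul(27738, Rational(1, 2692)), Rational(-33173, 43601)) = Add(Rational(13869, 1346), Rational(-33173, 43601)) = Rational(560051411, 58686946)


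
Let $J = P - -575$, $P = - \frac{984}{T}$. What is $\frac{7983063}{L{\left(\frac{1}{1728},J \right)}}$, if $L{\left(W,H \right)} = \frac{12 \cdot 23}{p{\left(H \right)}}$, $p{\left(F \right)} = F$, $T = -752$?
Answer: $\frac{144155490633}{8648} \approx 1.6669 \cdot 10^{7}$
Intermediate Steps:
$P = \frac{123}{94}$ ($P = - \frac{984}{-752} = \left(-984\right) \left(- \frac{1}{752}\right) = \frac{123}{94} \approx 1.3085$)
$J = \frac{54173}{94}$ ($J = \frac{123}{94} - -575 = \frac{123}{94} + 575 = \frac{54173}{94} \approx 576.31$)
$L{\left(W,H \right)} = \frac{276}{H}$ ($L{\left(W,H \right)} = \frac{12 \cdot 23}{H} = \frac{276}{H}$)
$\frac{7983063}{L{\left(\frac{1}{1728},J \right)}} = \frac{7983063}{276 \frac{1}{\frac{54173}{94}}} = \frac{7983063}{276 \cdot \frac{94}{54173}} = \frac{7983063}{\frac{25944}{54173}} = 7983063 \cdot \frac{54173}{25944} = \frac{144155490633}{8648}$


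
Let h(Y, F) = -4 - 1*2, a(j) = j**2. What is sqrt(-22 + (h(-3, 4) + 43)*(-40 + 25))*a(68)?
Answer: 4624*I*sqrt(577) ≈ 1.1107e+5*I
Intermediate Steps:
h(Y, F) = -6 (h(Y, F) = -4 - 2 = -6)
sqrt(-22 + (h(-3, 4) + 43)*(-40 + 25))*a(68) = sqrt(-22 + (-6 + 43)*(-40 + 25))*68**2 = sqrt(-22 + 37*(-15))*4624 = sqrt(-22 - 555)*4624 = sqrt(-577)*4624 = (I*sqrt(577))*4624 = 4624*I*sqrt(577)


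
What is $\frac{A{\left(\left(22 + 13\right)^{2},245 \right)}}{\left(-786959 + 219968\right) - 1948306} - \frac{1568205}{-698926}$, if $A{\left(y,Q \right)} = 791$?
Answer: $\frac{3943948481419}{1758006471022} \approx 2.2434$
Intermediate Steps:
$\frac{A{\left(\left(22 + 13\right)^{2},245 \right)}}{\left(-786959 + 219968\right) - 1948306} - \frac{1568205}{-698926} = \frac{791}{\left(-786959 + 219968\right) - 1948306} - \frac{1568205}{-698926} = \frac{791}{-566991 - 1948306} - - \frac{1568205}{698926} = \frac{791}{-2515297} + \frac{1568205}{698926} = 791 \left(- \frac{1}{2515297}\right) + \frac{1568205}{698926} = - \frac{791}{2515297} + \frac{1568205}{698926} = \frac{3943948481419}{1758006471022}$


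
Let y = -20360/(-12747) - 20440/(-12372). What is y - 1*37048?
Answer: -486847928986/13142157 ≈ -37045.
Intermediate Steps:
y = 42703550/13142157 (y = -20360*(-1/12747) - 20440*(-1/12372) = 20360/12747 + 5110/3093 = 42703550/13142157 ≈ 3.2494)
y - 1*37048 = 42703550/13142157 - 1*37048 = 42703550/13142157 - 37048 = -486847928986/13142157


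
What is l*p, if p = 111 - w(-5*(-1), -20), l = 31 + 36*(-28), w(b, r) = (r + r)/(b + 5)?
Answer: -112355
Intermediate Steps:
w(b, r) = 2*r/(5 + b) (w(b, r) = (2*r)/(5 + b) = 2*r/(5 + b))
l = -977 (l = 31 - 1008 = -977)
p = 115 (p = 111 - 2*(-20)/(5 - 5*(-1)) = 111 - 2*(-20)/(5 + 5) = 111 - 2*(-20)/10 = 111 - 1*(-4) = 111 + 4 = 115)
l*p = -977*115 = -112355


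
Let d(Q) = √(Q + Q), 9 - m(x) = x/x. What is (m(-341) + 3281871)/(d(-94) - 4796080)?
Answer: -3935038558580/5750595841647 - 3281879*I*√47/11501191683294 ≈ -0.68428 - 1.9563e-6*I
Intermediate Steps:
m(x) = 8 (m(x) = 9 - x/x = 9 - 1*1 = 9 - 1 = 8)
d(Q) = √2*√Q (d(Q) = √(2*Q) = √2*√Q)
(m(-341) + 3281871)/(d(-94) - 4796080) = (8 + 3281871)/(√2*√(-94) - 4796080) = 3281879/(√2*(I*√94) - 4796080) = 3281879/(2*I*√47 - 4796080) = 3281879/(-4796080 + 2*I*√47)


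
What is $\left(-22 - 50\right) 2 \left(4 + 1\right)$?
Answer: $-720$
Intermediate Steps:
$\left(-22 - 50\right) 2 \left(4 + 1\right) = - 72 \cdot 2 \cdot 5 = \left(-72\right) 10 = -720$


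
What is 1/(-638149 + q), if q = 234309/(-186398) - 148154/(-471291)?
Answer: -87847699818/56060004603270509 ≈ -1.5670e-6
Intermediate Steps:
q = -82812113627/87847699818 (q = 234309*(-1/186398) - 148154*(-1/471291) = -234309/186398 + 148154/471291 = -82812113627/87847699818 ≈ -0.94268)
1/(-638149 + q) = 1/(-638149 - 82812113627/87847699818) = 1/(-56060004603270509/87847699818) = -87847699818/56060004603270509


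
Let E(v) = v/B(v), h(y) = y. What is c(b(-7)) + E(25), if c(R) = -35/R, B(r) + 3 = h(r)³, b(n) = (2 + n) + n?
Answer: 273535/93732 ≈ 2.9183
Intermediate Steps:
b(n) = 2 + 2*n
B(r) = -3 + r³
E(v) = v/(-3 + v³)
c(b(-7)) + E(25) = -35/(2 + 2*(-7)) + 25/(-3 + 25³) = -35/(2 - 14) + 25/(-3 + 15625) = -35/(-12) + 25/15622 = -35*(-1/12) + 25*(1/15622) = 35/12 + 25/15622 = 273535/93732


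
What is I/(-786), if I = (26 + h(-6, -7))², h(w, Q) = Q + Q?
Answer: -24/131 ≈ -0.18321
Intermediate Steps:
h(w, Q) = 2*Q
I = 144 (I = (26 + 2*(-7))² = (26 - 14)² = 12² = 144)
I/(-786) = 144/(-786) = 144*(-1/786) = -24/131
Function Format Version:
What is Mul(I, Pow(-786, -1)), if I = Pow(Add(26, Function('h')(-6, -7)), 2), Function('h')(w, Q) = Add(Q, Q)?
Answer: Rational(-24, 131) ≈ -0.18321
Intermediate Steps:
Function('h')(w, Q) = Mul(2, Q)
I = 144 (I = Pow(Add(26, Mul(2, -7)), 2) = Pow(Add(26, -14), 2) = Pow(12, 2) = 144)
Mul(I, Pow(-786, -1)) = Mul(144, Pow(-786, -1)) = Mul(144, Rational(-1, 786)) = Rational(-24, 131)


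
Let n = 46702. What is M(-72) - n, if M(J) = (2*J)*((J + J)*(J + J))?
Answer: -3032686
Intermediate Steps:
M(J) = 8*J³ (M(J) = (2*J)*((2*J)*(2*J)) = (2*J)*(4*J²) = 8*J³)
M(-72) - n = 8*(-72)³ - 1*46702 = 8*(-373248) - 46702 = -2985984 - 46702 = -3032686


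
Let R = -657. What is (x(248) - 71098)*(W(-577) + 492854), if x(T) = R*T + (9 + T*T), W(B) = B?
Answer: -84928120317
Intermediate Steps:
x(T) = 9 + T² - 657*T (x(T) = -657*T + (9 + T*T) = -657*T + (9 + T²) = 9 + T² - 657*T)
(x(248) - 71098)*(W(-577) + 492854) = ((9 + 248² - 657*248) - 71098)*(-577 + 492854) = ((9 + 61504 - 162936) - 71098)*492277 = (-101423 - 71098)*492277 = -172521*492277 = -84928120317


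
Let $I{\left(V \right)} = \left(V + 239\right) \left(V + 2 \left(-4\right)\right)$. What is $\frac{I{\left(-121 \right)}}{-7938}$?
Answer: $\frac{2537}{1323} \approx 1.9176$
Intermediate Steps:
$I{\left(V \right)} = \left(-8 + V\right) \left(239 + V\right)$ ($I{\left(V \right)} = \left(239 + V\right) \left(V - 8\right) = \left(239 + V\right) \left(-8 + V\right) = \left(-8 + V\right) \left(239 + V\right)$)
$\frac{I{\left(-121 \right)}}{-7938} = \frac{-1912 + \left(-121\right)^{2} + 231 \left(-121\right)}{-7938} = \left(-1912 + 14641 - 27951\right) \left(- \frac{1}{7938}\right) = \left(-15222\right) \left(- \frac{1}{7938}\right) = \frac{2537}{1323}$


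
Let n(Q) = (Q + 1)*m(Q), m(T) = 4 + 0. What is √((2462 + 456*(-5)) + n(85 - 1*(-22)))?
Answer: √614 ≈ 24.779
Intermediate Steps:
m(T) = 4
n(Q) = 4 + 4*Q (n(Q) = (Q + 1)*4 = (1 + Q)*4 = 4 + 4*Q)
√((2462 + 456*(-5)) + n(85 - 1*(-22))) = √((2462 + 456*(-5)) + (4 + 4*(85 - 1*(-22)))) = √((2462 - 2280) + (4 + 4*(85 + 22))) = √(182 + (4 + 4*107)) = √(182 + (4 + 428)) = √(182 + 432) = √614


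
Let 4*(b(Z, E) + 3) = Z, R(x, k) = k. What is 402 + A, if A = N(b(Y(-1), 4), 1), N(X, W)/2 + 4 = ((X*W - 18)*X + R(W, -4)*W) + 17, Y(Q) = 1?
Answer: 4273/8 ≈ 534.13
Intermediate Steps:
b(Z, E) = -3 + Z/4
N(X, W) = 26 - 8*W + 2*X*(-18 + W*X) (N(X, W) = -8 + 2*(((X*W - 18)*X - 4*W) + 17) = -8 + 2*(((W*X - 18)*X - 4*W) + 17) = -8 + 2*(((-18 + W*X)*X - 4*W) + 17) = -8 + 2*((X*(-18 + W*X) - 4*W) + 17) = -8 + 2*((-4*W + X*(-18 + W*X)) + 17) = -8 + 2*(17 - 4*W + X*(-18 + W*X)) = -8 + (34 - 8*W + 2*X*(-18 + W*X)) = 26 - 8*W + 2*X*(-18 + W*X))
A = 1057/8 (A = 26 - 36*(-3 + (1/4)*1) - 8*1 + 2*1*(-3 + (1/4)*1)**2 = 26 - 36*(-3 + 1/4) - 8 + 2*1*(-3 + 1/4)**2 = 26 - 36*(-11/4) - 8 + 2*1*(-11/4)**2 = 26 + 99 - 8 + 2*1*(121/16) = 26 + 99 - 8 + 121/8 = 1057/8 ≈ 132.13)
402 + A = 402 + 1057/8 = 4273/8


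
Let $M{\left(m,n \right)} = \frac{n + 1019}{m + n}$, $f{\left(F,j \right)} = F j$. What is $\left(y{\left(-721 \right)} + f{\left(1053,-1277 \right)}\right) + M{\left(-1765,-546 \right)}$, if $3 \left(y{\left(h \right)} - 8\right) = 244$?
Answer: $- \frac{9322055444}{6933} \approx -1.3446 \cdot 10^{6}$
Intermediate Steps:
$y{\left(h \right)} = \frac{268}{3}$ ($y{\left(h \right)} = 8 + \frac{1}{3} \cdot 244 = 8 + \frac{244}{3} = \frac{268}{3}$)
$M{\left(m,n \right)} = \frac{1019 + n}{m + n}$
$\left(y{\left(-721 \right)} + f{\left(1053,-1277 \right)}\right) + M{\left(-1765,-546 \right)} = \left(\frac{268}{3} + 1053 \left(-1277\right)\right) + \frac{1019 - 546}{-1765 - 546} = \left(\frac{268}{3} - 1344681\right) + \frac{1}{-2311} \cdot 473 = - \frac{4033775}{3} - \frac{473}{2311} = - \frac{9322055444}{6933}$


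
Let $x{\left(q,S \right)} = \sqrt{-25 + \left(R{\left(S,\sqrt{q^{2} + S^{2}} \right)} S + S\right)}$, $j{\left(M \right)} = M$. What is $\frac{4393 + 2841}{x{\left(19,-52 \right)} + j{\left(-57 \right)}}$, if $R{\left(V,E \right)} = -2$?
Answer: $- \frac{68723}{537} - \frac{3617 \sqrt{3}}{537} \approx -139.64$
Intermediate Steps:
$x{\left(q,S \right)} = \sqrt{-25 - S}$ ($x{\left(q,S \right)} = \sqrt{-25 + \left(- 2 S + S\right)} = \sqrt{-25 - S}$)
$\frac{4393 + 2841}{x{\left(19,-52 \right)} + j{\left(-57 \right)}} = \frac{4393 + 2841}{\sqrt{-25 - -52} - 57} = \frac{7234}{\sqrt{-25 + 52} - 57} = \frac{7234}{\sqrt{27} - 57} = \frac{7234}{3 \sqrt{3} - 57} = \frac{7234}{-57 + 3 \sqrt{3}}$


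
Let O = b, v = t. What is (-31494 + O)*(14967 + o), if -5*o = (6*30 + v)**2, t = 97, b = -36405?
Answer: 128600706/5 ≈ 2.5720e+7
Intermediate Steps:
v = 97
O = -36405
o = -76729/5 (o = -(6*30 + 97)**2/5 = -(180 + 97)**2/5 = -1/5*277**2 = -1/5*76729 = -76729/5 ≈ -15346.)
(-31494 + O)*(14967 + o) = (-31494 - 36405)*(14967 - 76729/5) = -67899*(-1894/5) = 128600706/5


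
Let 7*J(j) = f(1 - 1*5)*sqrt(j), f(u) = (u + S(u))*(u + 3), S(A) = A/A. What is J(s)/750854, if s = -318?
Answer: 3*I*sqrt(318)/5255978 ≈ 1.0178e-5*I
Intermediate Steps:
S(A) = 1
f(u) = (1 + u)*(3 + u) (f(u) = (u + 1)*(u + 3) = (1 + u)*(3 + u))
J(j) = 3*sqrt(j)/7 (J(j) = ((3 + (1 - 1*5)**2 + 4*(1 - 1*5))*sqrt(j))/7 = ((3 + (1 - 5)**2 + 4*(1 - 5))*sqrt(j))/7 = ((3 + (-4)**2 + 4*(-4))*sqrt(j))/7 = ((3 + 16 - 16)*sqrt(j))/7 = (3*sqrt(j))/7 = 3*sqrt(j)/7)
J(s)/750854 = (3*sqrt(-318)/7)/750854 = (3*(I*sqrt(318))/7)*(1/750854) = (3*I*sqrt(318)/7)*(1/750854) = 3*I*sqrt(318)/5255978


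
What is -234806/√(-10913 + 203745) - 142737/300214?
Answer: -142737/300214 - 117403*√3013/12052 ≈ -535.19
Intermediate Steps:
-234806/√(-10913 + 203745) - 142737/300214 = -234806*√3013/24104 - 142737*1/300214 = -234806*√3013/24104 - 142737/300214 = -117403*√3013/12052 - 142737/300214 = -142737/300214 - 117403*√3013/12052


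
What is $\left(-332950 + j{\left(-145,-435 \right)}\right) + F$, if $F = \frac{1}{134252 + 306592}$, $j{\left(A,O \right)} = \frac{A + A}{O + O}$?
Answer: $- \frac{48926287617}{146948} \approx -3.3295 \cdot 10^{5}$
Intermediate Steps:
$j{\left(A,O \right)} = \frac{A}{O}$ ($j{\left(A,O \right)} = \frac{2 A}{2 O} = 2 A \frac{1}{2 O} = \frac{A}{O}$)
$F = \frac{1}{440844} \approx 2.2684 \cdot 10^{-6}$
$\left(-332950 + j{\left(-145,-435 \right)}\right) + F = \left(-332950 - \frac{145}{-435}\right) + \frac{1}{440844} = \left(-332950 - - \frac{1}{3}\right) + \frac{1}{440844} = \left(-332950 + \frac{1}{3}\right) + \frac{1}{440844} = - \frac{998849}{3} + \frac{1}{440844} = - \frac{48926287617}{146948}$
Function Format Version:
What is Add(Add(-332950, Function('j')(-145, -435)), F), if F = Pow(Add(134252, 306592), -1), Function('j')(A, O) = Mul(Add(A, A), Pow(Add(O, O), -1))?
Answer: Rational(-48926287617, 146948) ≈ -3.3295e+5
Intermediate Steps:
Function('j')(A, O) = Mul(A, Pow(O, -1)) (Function('j')(A, O) = Mul(Mul(2, A), Pow(Mul(2, O), -1)) = Mul(Mul(2, A), Mul(Rational(1, 2), Pow(O, -1))) = Mul(A, Pow(O, -1)))
F = Rational(1, 440844) (F = Pow(440844, -1) = Rational(1, 440844) ≈ 2.2684e-6)
Add(Add(-332950, Function('j')(-145, -435)), F) = Add(Add(-332950, Mul(-145, Pow(-435, -1))), Rational(1, 440844)) = Add(Add(-332950, Mul(-145, Rational(-1, 435))), Rational(1, 440844)) = Add(Add(-332950, Rational(1, 3)), Rational(1, 440844)) = Add(Rational(-998849, 3), Rational(1, 440844)) = Rational(-48926287617, 146948)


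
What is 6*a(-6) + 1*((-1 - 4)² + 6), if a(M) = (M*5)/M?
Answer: 61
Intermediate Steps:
a(M) = 5 (a(M) = (5*M)/M = 5)
6*a(-6) + 1*((-1 - 4)² + 6) = 6*5 + 1*((-1 - 4)² + 6) = 30 + 1*((-5)² + 6) = 30 + 1*(25 + 6) = 30 + 1*31 = 30 + 31 = 61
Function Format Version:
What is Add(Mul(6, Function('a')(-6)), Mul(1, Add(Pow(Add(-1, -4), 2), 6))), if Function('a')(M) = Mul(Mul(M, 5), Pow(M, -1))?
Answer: 61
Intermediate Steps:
Function('a')(M) = 5 (Function('a')(M) = Mul(Mul(5, M), Pow(M, -1)) = 5)
Add(Mul(6, Function('a')(-6)), Mul(1, Add(Pow(Add(-1, -4), 2), 6))) = Add(Mul(6, 5), Mul(1, Add(Pow(Add(-1, -4), 2), 6))) = Add(30, Mul(1, Add(Pow(-5, 2), 6))) = Add(30, Mul(1, Add(25, 6))) = Add(30, Mul(1, 31)) = Add(30, 31) = 61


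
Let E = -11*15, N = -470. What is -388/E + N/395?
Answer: 15142/13035 ≈ 1.1616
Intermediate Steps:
E = -165
-388/E + N/395 = -388/(-165) - 470/395 = -388*(-1/165) - 470*1/395 = 388/165 - 94/79 = 15142/13035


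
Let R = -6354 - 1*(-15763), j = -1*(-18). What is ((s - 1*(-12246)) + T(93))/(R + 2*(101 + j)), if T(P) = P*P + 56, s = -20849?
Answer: 102/9647 ≈ 0.010573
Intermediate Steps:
j = 18
T(P) = 56 + P**2 (T(P) = P**2 + 56 = 56 + P**2)
R = 9409 (R = -6354 + 15763 = 9409)
((s - 1*(-12246)) + T(93))/(R + 2*(101 + j)) = ((-20849 - 1*(-12246)) + (56 + 93**2))/(9409 + 2*(101 + 18)) = ((-20849 + 12246) + (56 + 8649))/(9409 + 2*119) = (-8603 + 8705)/(9409 + 238) = 102/9647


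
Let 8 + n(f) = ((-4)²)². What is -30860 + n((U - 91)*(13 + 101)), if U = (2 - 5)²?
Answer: -30612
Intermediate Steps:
U = 9 (U = (-3)² = 9)
n(f) = 248 (n(f) = -8 + ((-4)²)² = -8 + 16² = -8 + 256 = 248)
-30860 + n((U - 91)*(13 + 101)) = -30860 + 248 = -30612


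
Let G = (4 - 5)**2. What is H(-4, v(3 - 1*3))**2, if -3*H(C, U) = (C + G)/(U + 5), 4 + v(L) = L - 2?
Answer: 1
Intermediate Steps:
v(L) = -6 + L (v(L) = -4 + (L - 2) = -4 + (-2 + L) = -6 + L)
G = 1 (G = (-1)**2 = 1)
H(C, U) = -(1 + C)/(3*(5 + U)) (H(C, U) = -(C + 1)/(3*(U + 5)) = -(1 + C)/(3*(5 + U)))
H(-4, v(3 - 1*3))**2 = ((-1 - 1*(-4))/(3*(5 + (-6 + (3 - 1*3)))))**2 = ((-1 + 4)/(3*(5 + (-6 + (3 - 3)))))**2 = ((1/3)*3/(5 + (-6 + 0)))**2 = ((1/3)*3/(5 - 6))**2 = ((1/3)*3/(-1))**2 = ((1/3)*(-1)*3)**2 = (-1)**2 = 1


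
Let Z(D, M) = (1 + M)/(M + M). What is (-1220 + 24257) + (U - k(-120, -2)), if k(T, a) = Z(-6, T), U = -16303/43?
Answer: 233824003/10320 ≈ 22657.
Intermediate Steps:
U = -16303/43 (U = -16303*1/43 = -16303/43 ≈ -379.14)
Z(D, M) = (1 + M)/(2*M) (Z(D, M) = (1 + M)/((2*M)) = (1 + M)*(1/(2*M)) = (1 + M)/(2*M))
k(T, a) = (1 + T)/(2*T)
(-1220 + 24257) + (U - k(-120, -2)) = (-1220 + 24257) + (-16303/43 - (1 - 120)/(2*(-120))) = 23037 + (-16303/43 - (-1)*(-119)/(2*120)) = 23037 + (-16303/43 - 1*119/240) = 23037 + (-16303/43 - 119/240) = 23037 - 3917837/10320 = 233824003/10320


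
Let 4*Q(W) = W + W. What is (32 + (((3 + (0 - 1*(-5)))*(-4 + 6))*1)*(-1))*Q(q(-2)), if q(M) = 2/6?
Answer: 8/3 ≈ 2.6667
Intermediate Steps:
q(M) = ⅓ (q(M) = 2*(⅙) = ⅓)
Q(W) = W/2 (Q(W) = (W + W)/4 = (2*W)/4 = W/2)
(32 + (((3 + (0 - 1*(-5)))*(-4 + 6))*1)*(-1))*Q(q(-2)) = (32 + (((3 + (0 - 1*(-5)))*(-4 + 6))*1)*(-1))*((½)*(⅓)) = (32 + (((3 + (0 + 5))*2)*1)*(-1))*(⅙) = (32 + (((3 + 5)*2)*1)*(-1))*(⅙) = (32 + ((8*2)*1)*(-1))*(⅙) = (32 + (16*1)*(-1))*(⅙) = (32 + 16*(-1))*(⅙) = (32 - 16)*(⅙) = 16*(⅙) = 8/3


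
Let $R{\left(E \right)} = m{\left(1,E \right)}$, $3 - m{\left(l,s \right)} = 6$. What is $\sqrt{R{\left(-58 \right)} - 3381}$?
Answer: $6 i \sqrt{94} \approx 58.172 i$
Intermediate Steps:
$m{\left(l,s \right)} = -3$ ($m{\left(l,s \right)} = 3 - 6 = -3$)
$R{\left(E \right)} = -3$
$\sqrt{R{\left(-58 \right)} - 3381} = \sqrt{-3 - 3381} = \sqrt{-3384} = 6 i \sqrt{94}$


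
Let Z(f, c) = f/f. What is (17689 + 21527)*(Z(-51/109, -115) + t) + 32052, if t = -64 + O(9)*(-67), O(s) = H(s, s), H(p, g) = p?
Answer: -26085804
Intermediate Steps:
O(s) = s
Z(f, c) = 1
t = -667 (t = -64 + 9*(-67) = -64 - 603 = -667)
(17689 + 21527)*(Z(-51/109, -115) + t) + 32052 = (17689 + 21527)*(1 - 667) + 32052 = 39216*(-666) + 32052 = -26117856 + 32052 = -26085804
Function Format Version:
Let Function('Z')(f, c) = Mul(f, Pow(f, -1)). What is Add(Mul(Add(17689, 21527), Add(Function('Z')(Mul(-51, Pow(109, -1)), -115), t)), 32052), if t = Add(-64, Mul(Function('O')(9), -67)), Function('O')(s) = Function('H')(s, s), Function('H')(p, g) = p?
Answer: -26085804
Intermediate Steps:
Function('O')(s) = s
Function('Z')(f, c) = 1
t = -667 (t = Add(-64, Mul(9, -67)) = Add(-64, -603) = -667)
Add(Mul(Add(17689, 21527), Add(Function('Z')(Mul(-51, Pow(109, -1)), -115), t)), 32052) = Add(Mul(Add(17689, 21527), Add(1, -667)), 32052) = Add(Mul(39216, -666), 32052) = Add(-26117856, 32052) = -26085804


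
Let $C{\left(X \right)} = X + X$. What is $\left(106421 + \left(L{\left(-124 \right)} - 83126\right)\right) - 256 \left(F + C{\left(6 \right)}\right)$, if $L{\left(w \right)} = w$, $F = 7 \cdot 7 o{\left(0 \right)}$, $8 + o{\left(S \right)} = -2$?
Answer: $145539$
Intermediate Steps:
$C{\left(X \right)} = 2 X$
$o{\left(S \right)} = -10$ ($o{\left(S \right)} = -8 - 2 = -10$)
$F = -490$ ($F = 7 \cdot 7 \left(-10\right) = 49 \left(-10\right) = -490$)
$\left(106421 + \left(L{\left(-124 \right)} - 83126\right)\right) - 256 \left(F + C{\left(6 \right)}\right) = \left(106421 - 83250\right) - 256 \left(-490 + 2 \cdot 6\right) = \left(106421 - 83250\right) - 256 \left(-490 + 12\right) = \left(106421 - 83250\right) - -122368 = 23171 + 122368 = 145539$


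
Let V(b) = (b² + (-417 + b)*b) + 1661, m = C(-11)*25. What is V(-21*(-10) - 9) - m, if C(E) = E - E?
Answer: -1354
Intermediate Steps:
C(E) = 0
m = 0 (m = 0*25 = 0)
V(b) = 1661 + b² + b*(-417 + b) (V(b) = (b² + b*(-417 + b)) + 1661 = 1661 + b² + b*(-417 + b))
V(-21*(-10) - 9) - m = (1661 - 417*(-21*(-10) - 9) + 2*(-21*(-10) - 9)²) - 1*0 = (1661 - 417*(210 - 9) + 2*(210 - 9)²) + 0 = (1661 - 417*201 + 2*201²) + 0 = (1661 - 83817 + 2*40401) + 0 = (1661 - 83817 + 80802) + 0 = -1354 + 0 = -1354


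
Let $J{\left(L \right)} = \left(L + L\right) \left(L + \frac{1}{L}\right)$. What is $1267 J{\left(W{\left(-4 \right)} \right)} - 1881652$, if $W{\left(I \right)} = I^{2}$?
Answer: $-1230414$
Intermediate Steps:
$J{\left(L \right)} = 2 L \left(L + \frac{1}{L}\right)$
$1267 J{\left(W{\left(-4 \right)} \right)} - 1881652 = 1267 \left(2 + 2 \left(\left(-4\right)^{2}\right)^{2}\right) - 1881652 = 1267 \left(2 + 2 \cdot 16^{2}\right) - 1881652 = 1267 \left(2 + 2 \cdot 256\right) - 1881652 = 1267 \left(2 + 512\right) - 1881652 = 1267 \cdot 514 - 1881652 = 651238 - 1881652 = -1230414$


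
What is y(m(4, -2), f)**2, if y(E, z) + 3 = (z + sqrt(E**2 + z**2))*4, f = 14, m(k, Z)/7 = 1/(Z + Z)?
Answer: 5994 + 742*sqrt(65) ≈ 11976.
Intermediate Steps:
m(k, Z) = 7/(2*Z) (m(k, Z) = 7/(Z + Z) = 7/((2*Z)) = 7*(1/(2*Z)) = 7/(2*Z))
y(E, z) = -3 + 4*z + 4*sqrt(E**2 + z**2) (y(E, z) = -3 + (z + sqrt(E**2 + z**2))*4 = -3 + (4*z + 4*sqrt(E**2 + z**2)) = -3 + 4*z + 4*sqrt(E**2 + z**2))
y(m(4, -2), f)**2 = (-3 + 4*14 + 4*sqrt(((7/2)/(-2))**2 + 14**2))**2 = (-3 + 56 + 4*sqrt(((7/2)*(-1/2))**2 + 196))**2 = (-3 + 56 + 4*sqrt((-7/4)**2 + 196))**2 = (-3 + 56 + 4*sqrt(49/16 + 196))**2 = (-3 + 56 + 4*sqrt(3185/16))**2 = (-3 + 56 + 4*(7*sqrt(65)/4))**2 = (-3 + 56 + 7*sqrt(65))**2 = (53 + 7*sqrt(65))**2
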